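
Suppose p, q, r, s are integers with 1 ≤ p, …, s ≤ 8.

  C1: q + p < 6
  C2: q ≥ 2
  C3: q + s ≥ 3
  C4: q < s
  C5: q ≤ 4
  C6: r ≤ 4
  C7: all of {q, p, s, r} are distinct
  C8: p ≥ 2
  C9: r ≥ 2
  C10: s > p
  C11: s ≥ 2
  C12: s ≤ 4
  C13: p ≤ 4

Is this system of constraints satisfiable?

Unsatisfiable

Constraints 2, 5, 6, 8, 9, 11, 12, and 13 confine each of q, p, s, r to the 3 values {2, …, 4}.
Constraint 7 requires all 4 of them to be distinct, but only 3 values are available — impossible by the pigeonhole principle.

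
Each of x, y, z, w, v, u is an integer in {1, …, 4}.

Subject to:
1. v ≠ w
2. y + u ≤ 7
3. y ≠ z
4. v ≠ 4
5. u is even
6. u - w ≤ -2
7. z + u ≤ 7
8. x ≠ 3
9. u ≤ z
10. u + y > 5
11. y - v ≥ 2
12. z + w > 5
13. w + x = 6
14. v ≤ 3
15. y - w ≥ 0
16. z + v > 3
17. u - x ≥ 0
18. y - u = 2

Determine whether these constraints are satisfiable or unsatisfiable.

Setting (x, y, z, w, v, u) = (2, 4, 2, 4, 2, 2) satisfies everything: constraint 2: y + u = 6; constraint 6: u - w = -2; constraint 7: z + u = 4, and the others follow.

Satisfiable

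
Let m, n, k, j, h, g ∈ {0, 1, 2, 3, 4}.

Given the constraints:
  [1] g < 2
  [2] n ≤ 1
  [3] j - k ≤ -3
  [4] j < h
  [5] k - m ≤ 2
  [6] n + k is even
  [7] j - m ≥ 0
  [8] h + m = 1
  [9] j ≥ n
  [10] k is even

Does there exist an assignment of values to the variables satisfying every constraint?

Constraints 3, 5, and 7 give j − m ≥ 0, m − k ≥ -2, k − j ≥ 3.
Adding all 3 inequalities: the left sides telescope to 0, and the right sides sum to 0 + (-2) + 3 = 1. So 0 ≥ 1, which is false.

Unsatisfiable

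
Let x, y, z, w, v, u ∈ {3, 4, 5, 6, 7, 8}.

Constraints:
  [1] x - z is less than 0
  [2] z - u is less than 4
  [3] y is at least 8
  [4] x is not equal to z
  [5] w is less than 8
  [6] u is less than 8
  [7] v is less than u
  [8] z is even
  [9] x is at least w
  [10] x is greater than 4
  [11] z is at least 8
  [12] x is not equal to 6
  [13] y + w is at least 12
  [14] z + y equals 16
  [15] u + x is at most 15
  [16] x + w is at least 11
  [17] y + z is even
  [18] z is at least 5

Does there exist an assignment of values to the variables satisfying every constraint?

The assignment x = 7, y = 8, z = 8, w = 7, v = 3, u = 6 works:
  constraint 1 holds since x - z = -1.
  constraint 2 holds since z - u = 2.
  constraint 13 holds since y + w = 15.
The rest check out directly.

Satisfiable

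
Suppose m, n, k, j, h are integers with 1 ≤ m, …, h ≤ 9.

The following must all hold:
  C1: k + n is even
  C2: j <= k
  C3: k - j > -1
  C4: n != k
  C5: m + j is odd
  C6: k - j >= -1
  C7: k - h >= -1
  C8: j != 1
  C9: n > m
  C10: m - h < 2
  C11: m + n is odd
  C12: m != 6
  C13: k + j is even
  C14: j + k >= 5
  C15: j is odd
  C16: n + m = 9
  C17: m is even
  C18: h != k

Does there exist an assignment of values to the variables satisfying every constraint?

Take m = 4, n = 5, k = 3, j = 3, h = 4. Then constraint 3: k - j = 0; constraint 6: k - j = 0, and every other listed constraint is also met.

Satisfiable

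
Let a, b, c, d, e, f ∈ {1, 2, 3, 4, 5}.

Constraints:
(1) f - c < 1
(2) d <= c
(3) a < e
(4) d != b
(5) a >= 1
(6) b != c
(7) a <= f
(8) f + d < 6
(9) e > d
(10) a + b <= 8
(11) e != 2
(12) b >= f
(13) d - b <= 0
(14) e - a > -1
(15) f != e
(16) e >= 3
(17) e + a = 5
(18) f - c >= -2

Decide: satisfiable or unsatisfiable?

Try a = 2, b = 3, c = 2, d = 1, e = 3, f = 2.
Check constraint 1: f - c = 0; constraint 8: f + d = 3. The remaining constraints are straightforward to verify.

Satisfiable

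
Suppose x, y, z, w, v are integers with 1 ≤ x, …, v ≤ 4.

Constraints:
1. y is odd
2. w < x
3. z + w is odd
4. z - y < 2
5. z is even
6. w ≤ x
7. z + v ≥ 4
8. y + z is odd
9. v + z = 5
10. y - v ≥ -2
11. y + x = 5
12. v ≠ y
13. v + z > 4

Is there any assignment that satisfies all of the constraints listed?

Satisfiable

The assignment x = 4, y = 1, z = 2, w = 3, v = 3 works:
  constraint 4 holds since z - y = 1.
  constraint 7 holds since z + v = 5.
The rest check out directly.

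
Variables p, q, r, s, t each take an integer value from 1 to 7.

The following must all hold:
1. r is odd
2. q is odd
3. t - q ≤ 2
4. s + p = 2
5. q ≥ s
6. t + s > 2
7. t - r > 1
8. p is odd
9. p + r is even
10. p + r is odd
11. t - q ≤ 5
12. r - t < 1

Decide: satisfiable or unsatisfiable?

Constraint 8 makes p odd and constraint 1 makes r odd, so p + r must be even. Constraint 10 says p + r is odd — contradiction.

Unsatisfiable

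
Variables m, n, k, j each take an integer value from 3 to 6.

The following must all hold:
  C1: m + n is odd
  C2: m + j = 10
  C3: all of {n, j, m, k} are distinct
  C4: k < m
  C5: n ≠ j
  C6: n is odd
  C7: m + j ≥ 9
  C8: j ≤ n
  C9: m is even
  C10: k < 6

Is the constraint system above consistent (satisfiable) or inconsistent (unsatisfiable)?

Satisfiable

The assignment m = 6, n = 5, k = 3, j = 4 works:
  constraint 2 holds since m + j = 10.
  constraint 7 holds since m + j = 10.
The rest check out directly.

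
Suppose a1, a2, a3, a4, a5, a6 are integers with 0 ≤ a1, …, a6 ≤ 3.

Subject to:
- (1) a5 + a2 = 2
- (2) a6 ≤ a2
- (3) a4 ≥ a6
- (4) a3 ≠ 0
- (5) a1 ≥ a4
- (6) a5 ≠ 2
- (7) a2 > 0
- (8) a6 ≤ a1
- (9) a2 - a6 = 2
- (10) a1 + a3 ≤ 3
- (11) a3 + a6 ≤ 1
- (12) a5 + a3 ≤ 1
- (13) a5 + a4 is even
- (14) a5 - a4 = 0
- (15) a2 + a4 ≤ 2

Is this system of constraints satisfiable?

One satisfying assignment is a1 = 0, a2 = 2, a3 = 1, a4 = 0, a5 = 0, a6 = 0.
For the less obvious constraints — constraint 1: a5 + a2 = 2; constraint 9: a2 - a6 = 2; constraint 10: a1 + a3 = 1 — and the others hold by inspection.

Satisfiable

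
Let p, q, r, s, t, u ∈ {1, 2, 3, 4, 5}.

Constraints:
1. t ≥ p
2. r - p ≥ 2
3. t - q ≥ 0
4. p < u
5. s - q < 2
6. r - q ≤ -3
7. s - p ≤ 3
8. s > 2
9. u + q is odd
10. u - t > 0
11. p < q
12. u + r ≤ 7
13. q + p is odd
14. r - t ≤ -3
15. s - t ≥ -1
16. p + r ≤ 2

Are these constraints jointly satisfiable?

Unsatisfiable

Constraints 2, 3, 6, 7, and 15 give p − s ≥ -3, s − t ≥ -1, t − q ≥ 0, q − r ≥ 3, r − p ≥ 2.
Adding all 5 inequalities: the left sides telescope to 0, and the right sides sum to (-3) + (-1) + 0 + 3 + 2 = 1. So 0 ≥ 1, which is false.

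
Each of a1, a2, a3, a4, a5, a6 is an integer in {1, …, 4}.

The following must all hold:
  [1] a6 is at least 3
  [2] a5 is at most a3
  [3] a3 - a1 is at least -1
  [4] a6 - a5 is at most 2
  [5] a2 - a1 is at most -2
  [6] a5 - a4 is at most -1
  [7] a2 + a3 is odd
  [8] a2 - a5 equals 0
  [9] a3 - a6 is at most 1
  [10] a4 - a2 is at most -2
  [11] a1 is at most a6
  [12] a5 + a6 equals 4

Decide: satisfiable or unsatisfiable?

Unsatisfiable

Constraints 3, 4, 5, 6, 9, and 10 give a6 − a3 ≥ -1, a3 − a1 ≥ -1, a1 − a2 ≥ 2, a2 − a4 ≥ 2, a4 − a5 ≥ 1, a5 − a6 ≥ -2.
Adding all 6 inequalities: the left sides telescope to 0, and the right sides sum to (-1) + (-1) + 2 + 2 + 1 + (-2) = 1. So 0 ≥ 1, which is false.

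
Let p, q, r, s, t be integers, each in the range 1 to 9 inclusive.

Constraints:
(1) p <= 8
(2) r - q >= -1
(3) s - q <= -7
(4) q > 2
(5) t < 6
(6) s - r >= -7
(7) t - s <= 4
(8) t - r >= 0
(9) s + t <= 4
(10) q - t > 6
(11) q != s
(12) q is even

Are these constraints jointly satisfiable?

Constraints 2, 3, 7, and 8 give r − q ≥ -1, q − s ≥ 7, s − t ≥ -4, t − r ≥ 0.
Adding all 4 inequalities: the left sides telescope to 0, and the right sides sum to (-1) + 7 + (-4) + 0 = 2. So 0 ≥ 2, which is false.

Unsatisfiable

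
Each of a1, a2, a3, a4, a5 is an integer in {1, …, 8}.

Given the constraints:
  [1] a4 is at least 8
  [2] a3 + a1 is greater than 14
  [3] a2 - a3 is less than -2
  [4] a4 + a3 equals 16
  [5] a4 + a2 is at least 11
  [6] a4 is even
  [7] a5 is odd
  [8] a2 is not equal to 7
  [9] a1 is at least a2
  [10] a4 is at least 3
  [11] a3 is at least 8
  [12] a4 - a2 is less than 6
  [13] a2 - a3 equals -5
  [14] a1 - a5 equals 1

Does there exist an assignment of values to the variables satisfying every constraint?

Satisfiable

One satisfying assignment is a1 = 8, a2 = 3, a3 = 8, a4 = 8, a5 = 7.
For the less obvious constraints — constraint 2: a3 + a1 = 16; constraint 3: a2 - a3 = -5; constraint 4: a4 + a3 = 16 — and the others hold by inspection.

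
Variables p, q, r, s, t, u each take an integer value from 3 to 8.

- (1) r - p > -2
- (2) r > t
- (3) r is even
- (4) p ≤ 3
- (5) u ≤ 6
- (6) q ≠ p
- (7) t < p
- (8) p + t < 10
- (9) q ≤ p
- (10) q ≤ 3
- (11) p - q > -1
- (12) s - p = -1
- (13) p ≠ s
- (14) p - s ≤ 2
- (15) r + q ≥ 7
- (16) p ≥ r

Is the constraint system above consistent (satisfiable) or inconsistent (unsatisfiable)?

From constraints 4 and 16: r ≤ p ≤ 3. From constraint 10: q ≤ 3. Hence r + q ≤ 6. But constraint 15 requires r + q ≥ 7, and 7 > 6. Contradiction.

Unsatisfiable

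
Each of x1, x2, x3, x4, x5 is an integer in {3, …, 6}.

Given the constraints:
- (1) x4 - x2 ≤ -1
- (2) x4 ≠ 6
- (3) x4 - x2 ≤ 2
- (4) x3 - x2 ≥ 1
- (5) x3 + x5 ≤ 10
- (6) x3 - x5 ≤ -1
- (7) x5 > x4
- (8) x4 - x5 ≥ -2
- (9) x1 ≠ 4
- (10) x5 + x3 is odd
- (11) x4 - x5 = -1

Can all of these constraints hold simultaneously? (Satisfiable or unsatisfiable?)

Unsatisfiable

Constraints 1, 4, 6, and 8 give x2 − x4 ≥ 1, x4 − x5 ≥ -2, x5 − x3 ≥ 1, x3 − x2 ≥ 1.
Adding all 4 inequalities: the left sides telescope to 0, and the right sides sum to 1 + (-2) + 1 + 1 = 1. So 0 ≥ 1, which is false.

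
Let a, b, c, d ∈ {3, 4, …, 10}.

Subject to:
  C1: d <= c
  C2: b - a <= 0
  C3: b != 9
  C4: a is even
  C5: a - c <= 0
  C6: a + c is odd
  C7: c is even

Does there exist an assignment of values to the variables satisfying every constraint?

Constraint 4 makes a even and constraint 7 makes c even, so a + c must be even. Constraint 6 says a + c is odd — contradiction.

Unsatisfiable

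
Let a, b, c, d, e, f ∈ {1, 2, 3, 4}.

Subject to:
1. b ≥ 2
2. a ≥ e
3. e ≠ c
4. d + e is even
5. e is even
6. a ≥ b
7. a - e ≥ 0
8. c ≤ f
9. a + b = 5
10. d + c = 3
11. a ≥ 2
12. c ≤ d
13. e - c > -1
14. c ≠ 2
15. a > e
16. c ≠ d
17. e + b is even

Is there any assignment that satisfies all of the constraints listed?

Take a = 3, b = 2, c = 1, d = 2, e = 2, f = 1. Then constraint 7: a - e = 1; constraint 9: a + b = 5, and every other listed constraint is also met.

Satisfiable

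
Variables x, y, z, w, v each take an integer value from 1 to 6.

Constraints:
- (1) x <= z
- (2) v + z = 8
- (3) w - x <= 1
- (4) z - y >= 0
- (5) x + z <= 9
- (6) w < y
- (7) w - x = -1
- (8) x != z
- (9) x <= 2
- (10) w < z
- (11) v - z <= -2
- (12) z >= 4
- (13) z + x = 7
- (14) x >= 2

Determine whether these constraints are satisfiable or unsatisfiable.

Satisfiable

Try x = 2, y = 5, z = 5, w = 1, v = 3.
Check constraint 2: v + z = 8; constraint 3: w - x = -1; constraint 4: z - y = 0. The remaining constraints are straightforward to verify.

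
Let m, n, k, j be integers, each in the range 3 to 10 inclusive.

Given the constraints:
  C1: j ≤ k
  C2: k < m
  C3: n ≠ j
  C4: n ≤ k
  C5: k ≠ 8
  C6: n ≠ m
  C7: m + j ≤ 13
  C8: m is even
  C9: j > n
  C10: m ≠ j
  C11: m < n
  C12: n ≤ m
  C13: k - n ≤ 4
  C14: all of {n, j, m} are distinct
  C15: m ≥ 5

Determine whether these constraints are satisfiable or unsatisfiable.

Unsatisfiable

Constraints 1, 2, 9, and 11 give n < j, j ≤ k, k < m, m < n. Chaining: n < j ≤ k < m < n, which forces n < n — impossible.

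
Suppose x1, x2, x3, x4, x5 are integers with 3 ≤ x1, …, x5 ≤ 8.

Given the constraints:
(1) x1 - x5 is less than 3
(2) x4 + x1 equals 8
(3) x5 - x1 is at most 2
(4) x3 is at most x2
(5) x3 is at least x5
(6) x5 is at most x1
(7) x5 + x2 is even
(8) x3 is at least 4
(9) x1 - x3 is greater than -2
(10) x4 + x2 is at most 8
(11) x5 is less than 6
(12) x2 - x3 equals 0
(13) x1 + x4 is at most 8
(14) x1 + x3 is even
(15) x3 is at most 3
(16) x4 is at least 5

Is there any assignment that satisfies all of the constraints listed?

From constraint 16: x4 ≥ 5. From constraints 4 and 8: x2 ≥ x3 ≥ 4. Hence x4 + x2 ≥ 9. But constraint 10 requires x4 + x2 ≤ 8, and 8 < 9. Contradiction.

Unsatisfiable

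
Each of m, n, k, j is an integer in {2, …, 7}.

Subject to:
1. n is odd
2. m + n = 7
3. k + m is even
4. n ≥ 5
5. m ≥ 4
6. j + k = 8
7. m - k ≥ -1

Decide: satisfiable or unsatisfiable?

From constraint 5: m ≥ 4. From constraint 4: n ≥ 5. Hence m + n ≥ 9. But constraint 2 requires m + n = 7, and 7 < 9. Contradiction.

Unsatisfiable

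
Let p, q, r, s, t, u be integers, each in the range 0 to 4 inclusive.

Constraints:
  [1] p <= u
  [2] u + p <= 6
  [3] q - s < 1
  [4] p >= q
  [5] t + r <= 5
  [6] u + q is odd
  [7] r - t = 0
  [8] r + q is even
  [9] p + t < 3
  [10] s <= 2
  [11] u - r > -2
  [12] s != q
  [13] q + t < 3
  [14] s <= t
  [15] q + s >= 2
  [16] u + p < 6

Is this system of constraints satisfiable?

Setting (p, q, r, s, t, u) = (0, 0, 2, 2, 2, 3) satisfies everything: constraint 2: u + p = 3; constraint 3: q - s = -2, and the others follow.

Satisfiable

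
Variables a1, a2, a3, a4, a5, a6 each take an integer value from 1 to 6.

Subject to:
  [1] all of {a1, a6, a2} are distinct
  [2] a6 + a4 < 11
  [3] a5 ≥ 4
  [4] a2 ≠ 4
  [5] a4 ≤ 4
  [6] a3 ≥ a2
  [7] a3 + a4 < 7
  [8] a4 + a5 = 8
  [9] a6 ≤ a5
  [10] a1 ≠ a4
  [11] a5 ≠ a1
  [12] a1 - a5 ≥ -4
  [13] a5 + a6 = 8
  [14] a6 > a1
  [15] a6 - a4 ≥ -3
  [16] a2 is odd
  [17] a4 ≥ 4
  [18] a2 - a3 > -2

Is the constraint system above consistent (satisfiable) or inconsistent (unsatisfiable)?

Satisfiable

Setting (a1, a2, a3, a4, a5, a6) = (3, 1, 1, 4, 4, 4) satisfies everything: constraint 2: a6 + a4 = 8; constraint 7: a3 + a4 = 5, and the others follow.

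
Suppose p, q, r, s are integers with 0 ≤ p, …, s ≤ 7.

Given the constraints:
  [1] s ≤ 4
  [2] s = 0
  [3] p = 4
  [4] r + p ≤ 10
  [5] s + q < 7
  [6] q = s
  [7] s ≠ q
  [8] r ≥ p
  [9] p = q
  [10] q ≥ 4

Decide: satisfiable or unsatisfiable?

Constraint 3 fixes p = 4 and constraint 2 fixes s = 0. Constraints 6 and 9 give p = q = s, so p = s. But 4 ≠ 0 — contradiction.

Unsatisfiable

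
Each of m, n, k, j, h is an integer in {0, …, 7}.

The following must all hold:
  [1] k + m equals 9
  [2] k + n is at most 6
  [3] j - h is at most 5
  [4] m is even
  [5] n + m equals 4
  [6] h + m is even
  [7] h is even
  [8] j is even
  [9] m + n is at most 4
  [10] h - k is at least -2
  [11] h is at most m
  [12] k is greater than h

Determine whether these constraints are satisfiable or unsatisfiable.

Satisfiable

Try m = 4, n = 0, k = 5, j = 6, h = 4.
Check constraint 1: k + m = 9; constraint 2: k + n = 5. The remaining constraints are straightforward to verify.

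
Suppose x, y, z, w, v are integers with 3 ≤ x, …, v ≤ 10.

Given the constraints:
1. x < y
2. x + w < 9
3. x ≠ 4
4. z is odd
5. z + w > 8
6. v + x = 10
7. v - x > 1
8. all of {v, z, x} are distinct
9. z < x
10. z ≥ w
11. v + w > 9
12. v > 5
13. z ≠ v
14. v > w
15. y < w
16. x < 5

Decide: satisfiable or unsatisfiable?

Unsatisfiable

Constraints 1, 9, 10, and 15 give x < y, y < w, w ≤ z, z < x. Chaining: x < y < w ≤ z < x, which forces x < x — impossible.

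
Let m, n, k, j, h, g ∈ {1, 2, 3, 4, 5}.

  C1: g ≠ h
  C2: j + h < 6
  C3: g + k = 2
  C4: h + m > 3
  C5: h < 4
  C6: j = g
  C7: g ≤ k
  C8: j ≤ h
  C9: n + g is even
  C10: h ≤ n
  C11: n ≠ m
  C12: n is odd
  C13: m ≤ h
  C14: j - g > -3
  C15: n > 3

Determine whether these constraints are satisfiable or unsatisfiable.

Take m = 3, n = 5, k = 1, j = 1, h = 3, g = 1. Then constraint 2: j + h = 4; constraint 3: g + k = 2; constraint 4: h + m = 6, and every other listed constraint is also met.

Satisfiable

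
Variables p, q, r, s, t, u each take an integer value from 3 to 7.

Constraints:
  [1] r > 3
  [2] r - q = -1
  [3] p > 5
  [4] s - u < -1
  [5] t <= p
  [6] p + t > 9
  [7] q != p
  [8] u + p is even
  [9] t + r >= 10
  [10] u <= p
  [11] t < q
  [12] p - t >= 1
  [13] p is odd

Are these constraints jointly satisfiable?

Try p = 7, q = 6, r = 5, s = 4, t = 5, u = 7.
Check constraint 2: r - q = -1; constraint 4: s - u = -3; constraint 6: p + t = 12. The remaining constraints are straightforward to verify.

Satisfiable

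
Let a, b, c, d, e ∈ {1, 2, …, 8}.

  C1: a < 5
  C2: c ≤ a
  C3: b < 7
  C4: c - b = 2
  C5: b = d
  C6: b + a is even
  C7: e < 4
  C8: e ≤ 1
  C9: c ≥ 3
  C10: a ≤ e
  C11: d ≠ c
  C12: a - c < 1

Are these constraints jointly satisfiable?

From constraints 2 and 9: a ≥ c and c ≥ 3, so a ≥ 3. From constraints 8 and 10: a ≤ e and e ≤ 1, so a ≤ 1. But 1 < 3, so no value of a works.

Unsatisfiable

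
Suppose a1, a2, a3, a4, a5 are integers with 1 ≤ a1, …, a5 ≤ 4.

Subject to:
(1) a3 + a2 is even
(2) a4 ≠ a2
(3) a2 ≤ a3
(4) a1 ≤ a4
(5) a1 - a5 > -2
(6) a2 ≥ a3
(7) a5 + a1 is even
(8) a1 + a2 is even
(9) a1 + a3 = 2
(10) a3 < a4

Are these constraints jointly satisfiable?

One satisfying assignment is a1 = 1, a2 = 1, a3 = 1, a4 = 2, a5 = 1.
For the less obvious constraints — constraint 5: a1 - a5 = 0; constraint 9: a1 + a3 = 2 — and the others hold by inspection.

Satisfiable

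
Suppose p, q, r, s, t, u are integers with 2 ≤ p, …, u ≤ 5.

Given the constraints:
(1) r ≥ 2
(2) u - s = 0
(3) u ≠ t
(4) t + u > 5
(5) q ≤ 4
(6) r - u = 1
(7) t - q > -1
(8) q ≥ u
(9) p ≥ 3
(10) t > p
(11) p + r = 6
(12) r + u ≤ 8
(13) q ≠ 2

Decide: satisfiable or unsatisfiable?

Satisfiable

Try p = 3, q = 4, r = 3, s = 2, t = 5, u = 2.
Check constraint 2: u - s = 0; constraint 4: t + u = 7; constraint 6: r - u = 1. The remaining constraints are straightforward to verify.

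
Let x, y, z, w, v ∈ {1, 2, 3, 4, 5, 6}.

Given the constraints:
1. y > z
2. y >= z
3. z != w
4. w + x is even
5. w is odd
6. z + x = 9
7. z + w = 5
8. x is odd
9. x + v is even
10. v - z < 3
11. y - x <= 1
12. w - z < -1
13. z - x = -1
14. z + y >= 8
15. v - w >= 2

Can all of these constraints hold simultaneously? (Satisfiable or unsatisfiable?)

Try x = 5, y = 6, z = 4, w = 1, v = 5.
Check constraint 6: z + x = 9; constraint 7: z + w = 5. The remaining constraints are straightforward to verify.

Satisfiable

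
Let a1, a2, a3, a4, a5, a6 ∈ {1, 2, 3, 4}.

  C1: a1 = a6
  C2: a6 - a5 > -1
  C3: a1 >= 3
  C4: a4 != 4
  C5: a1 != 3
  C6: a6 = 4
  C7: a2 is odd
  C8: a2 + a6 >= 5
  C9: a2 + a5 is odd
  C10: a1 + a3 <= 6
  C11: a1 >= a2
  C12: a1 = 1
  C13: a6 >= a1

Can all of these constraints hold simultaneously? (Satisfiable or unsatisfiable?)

Constraint 12 fixes a1 = 1 and constraint 6 fixes a6 = 4, but constraint 1 requires a1 = a6. Since 1 ≠ 4, contradiction.

Unsatisfiable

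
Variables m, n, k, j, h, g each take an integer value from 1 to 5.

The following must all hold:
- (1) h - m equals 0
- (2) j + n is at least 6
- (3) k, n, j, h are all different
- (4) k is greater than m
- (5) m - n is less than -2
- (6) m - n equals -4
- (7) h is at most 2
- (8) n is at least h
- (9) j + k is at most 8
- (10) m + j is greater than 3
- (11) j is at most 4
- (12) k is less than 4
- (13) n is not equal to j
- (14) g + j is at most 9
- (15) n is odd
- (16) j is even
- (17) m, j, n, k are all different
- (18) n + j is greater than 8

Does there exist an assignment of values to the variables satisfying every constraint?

One satisfying assignment is m = 1, n = 5, k = 2, j = 4, h = 1, g = 4.
For the less obvious constraints — constraint 1: h - m = 0; constraint 2: j + n = 9; constraint 5: m - n = -4 — and the others hold by inspection.

Satisfiable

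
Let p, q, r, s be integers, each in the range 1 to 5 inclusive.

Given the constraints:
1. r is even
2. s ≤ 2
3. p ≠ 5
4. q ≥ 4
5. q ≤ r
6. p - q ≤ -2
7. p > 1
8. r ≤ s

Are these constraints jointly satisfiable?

From constraints 4 and 5: r ≥ q and q ≥ 4, so r ≥ 4. From constraints 2 and 8: r ≤ s and s ≤ 2, so r ≤ 2. But 2 < 4, so no value of r works.

Unsatisfiable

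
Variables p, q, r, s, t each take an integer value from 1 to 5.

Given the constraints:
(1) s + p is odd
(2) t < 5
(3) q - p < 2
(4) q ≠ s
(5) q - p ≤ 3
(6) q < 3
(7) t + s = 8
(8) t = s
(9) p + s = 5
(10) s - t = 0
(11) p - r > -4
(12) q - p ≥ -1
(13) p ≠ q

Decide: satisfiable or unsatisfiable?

Satisfiable

The assignment p = 1, q = 2, r = 2, s = 4, t = 4 works:
  constraint 3 holds since q - p = 1.
  constraint 5 holds since q - p = 1.
The rest check out directly.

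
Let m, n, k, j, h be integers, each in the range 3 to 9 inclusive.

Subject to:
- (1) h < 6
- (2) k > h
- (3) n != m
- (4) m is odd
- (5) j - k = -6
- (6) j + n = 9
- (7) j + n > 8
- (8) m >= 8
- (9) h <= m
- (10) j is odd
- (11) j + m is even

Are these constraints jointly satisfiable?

One satisfying assignment is m = 9, n = 6, k = 9, j = 3, h = 3.
For the less obvious constraints — constraint 5: j - k = -6; constraint 6: j + n = 9 — and the others hold by inspection.

Satisfiable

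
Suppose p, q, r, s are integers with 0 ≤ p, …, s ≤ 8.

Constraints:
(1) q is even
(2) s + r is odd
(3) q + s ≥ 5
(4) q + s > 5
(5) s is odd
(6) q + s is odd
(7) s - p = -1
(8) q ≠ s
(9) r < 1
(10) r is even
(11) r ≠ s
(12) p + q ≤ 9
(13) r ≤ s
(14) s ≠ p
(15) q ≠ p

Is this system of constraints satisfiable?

Satisfiable

The assignment p = 2, q = 6, r = 0, s = 1 works:
  constraint 3 holds since q + s = 7.
  constraint 4 holds since q + s = 7.
The rest check out directly.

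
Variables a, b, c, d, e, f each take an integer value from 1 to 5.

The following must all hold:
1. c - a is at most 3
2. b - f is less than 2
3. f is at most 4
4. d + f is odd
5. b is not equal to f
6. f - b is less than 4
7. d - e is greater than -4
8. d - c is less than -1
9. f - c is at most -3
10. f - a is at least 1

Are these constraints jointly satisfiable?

Constraints 1, 9, and 10 give a − c ≥ -3, c − f ≥ 3, f − a ≥ 1.
Adding all 3 inequalities: the left sides telescope to 0, and the right sides sum to (-3) + 3 + 1 = 1. So 0 ≥ 1, which is false.

Unsatisfiable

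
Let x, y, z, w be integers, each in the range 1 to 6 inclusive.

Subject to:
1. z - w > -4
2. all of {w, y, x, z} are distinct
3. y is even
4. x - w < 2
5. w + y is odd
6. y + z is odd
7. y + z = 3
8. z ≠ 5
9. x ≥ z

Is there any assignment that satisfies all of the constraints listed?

Satisfiable

The assignment x = 4, y = 2, z = 1, w = 3 works:
  constraint 1 holds since z - w = -2.
  constraint 4 holds since x - w = 1.
The rest check out directly.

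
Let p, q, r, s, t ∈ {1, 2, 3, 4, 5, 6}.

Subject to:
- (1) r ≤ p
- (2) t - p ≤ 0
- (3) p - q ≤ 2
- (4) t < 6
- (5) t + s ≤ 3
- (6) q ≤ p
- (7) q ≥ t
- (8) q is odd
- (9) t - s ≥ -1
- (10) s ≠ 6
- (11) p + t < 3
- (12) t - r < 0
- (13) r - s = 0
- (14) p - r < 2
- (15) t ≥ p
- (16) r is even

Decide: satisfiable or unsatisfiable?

Constraints 1, 12, and 15 give t < r, r ≤ p, p ≤ t. Chaining: t < r ≤ p ≤ t, which forces t < t — impossible.

Unsatisfiable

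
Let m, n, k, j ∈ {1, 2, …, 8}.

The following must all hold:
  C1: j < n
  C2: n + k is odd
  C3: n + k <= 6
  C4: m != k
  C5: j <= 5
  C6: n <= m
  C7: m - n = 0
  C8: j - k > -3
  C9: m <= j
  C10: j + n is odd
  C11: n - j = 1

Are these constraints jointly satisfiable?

Unsatisfiable

Constraints 1, 6, and 9 give n ≤ m, m ≤ j, j < n. Chaining: n ≤ m ≤ j < n, which forces n < n — impossible.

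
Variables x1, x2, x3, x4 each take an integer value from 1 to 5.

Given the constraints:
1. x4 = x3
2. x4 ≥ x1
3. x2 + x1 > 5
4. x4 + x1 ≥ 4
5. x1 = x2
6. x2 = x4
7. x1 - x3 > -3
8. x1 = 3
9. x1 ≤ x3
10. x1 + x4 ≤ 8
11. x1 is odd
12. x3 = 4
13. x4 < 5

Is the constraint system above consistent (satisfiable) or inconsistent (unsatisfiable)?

Unsatisfiable

Constraint 8 fixes x1 = 3 and constraint 12 fixes x3 = 4. Constraints 1, 5, and 6 give x1 = x2 = x4 = x3, so x1 = x3. But 3 ≠ 4 — contradiction.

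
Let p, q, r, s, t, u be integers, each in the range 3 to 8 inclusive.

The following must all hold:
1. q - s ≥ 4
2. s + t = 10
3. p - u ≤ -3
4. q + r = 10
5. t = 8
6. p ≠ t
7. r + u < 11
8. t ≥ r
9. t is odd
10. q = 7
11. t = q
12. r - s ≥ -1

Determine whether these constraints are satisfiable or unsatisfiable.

Constraint 5 fixes t = 8 and constraint 10 fixes q = 7, but constraint 11 requires t = q. Since 8 ≠ 7, contradiction.

Unsatisfiable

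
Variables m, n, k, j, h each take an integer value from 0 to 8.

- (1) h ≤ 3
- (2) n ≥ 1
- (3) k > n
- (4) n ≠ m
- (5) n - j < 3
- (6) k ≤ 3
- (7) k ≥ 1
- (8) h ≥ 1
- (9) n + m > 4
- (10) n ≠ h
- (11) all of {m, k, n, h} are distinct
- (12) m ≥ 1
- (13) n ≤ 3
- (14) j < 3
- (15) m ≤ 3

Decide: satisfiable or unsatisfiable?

Unsatisfiable

Constraints 1, 2, 6, 7, 8, 12, 13, and 15 confine each of m, k, n, h to the 3 values {1, …, 3}.
Constraint 11 requires all 4 of them to be distinct, but only 3 values are available — impossible by the pigeonhole principle.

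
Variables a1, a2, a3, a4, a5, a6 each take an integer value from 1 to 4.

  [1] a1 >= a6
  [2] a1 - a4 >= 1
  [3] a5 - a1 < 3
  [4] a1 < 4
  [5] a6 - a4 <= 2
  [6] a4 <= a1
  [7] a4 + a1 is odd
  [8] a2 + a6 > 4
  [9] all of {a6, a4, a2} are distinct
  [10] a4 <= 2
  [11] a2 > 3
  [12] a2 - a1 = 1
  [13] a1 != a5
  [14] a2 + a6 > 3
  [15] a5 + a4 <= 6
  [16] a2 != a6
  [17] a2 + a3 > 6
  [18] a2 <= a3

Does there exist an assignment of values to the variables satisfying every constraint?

Try a1 = 3, a2 = 4, a3 = 4, a4 = 2, a5 = 4, a6 = 1.
Check constraint 2: a1 - a4 = 1; constraint 3: a5 - a1 = 1; constraint 5: a6 - a4 = -1. The remaining constraints are straightforward to verify.

Satisfiable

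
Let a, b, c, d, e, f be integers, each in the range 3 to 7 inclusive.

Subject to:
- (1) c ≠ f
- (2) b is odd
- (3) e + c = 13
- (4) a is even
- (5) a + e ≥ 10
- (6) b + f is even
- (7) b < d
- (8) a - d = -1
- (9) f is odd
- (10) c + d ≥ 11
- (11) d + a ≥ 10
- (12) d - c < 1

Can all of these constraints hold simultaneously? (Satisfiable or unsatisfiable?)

Take a = 6, b = 3, c = 7, d = 7, e = 6, f = 3. Then constraint 3: e + c = 13; constraint 5: a + e = 12; constraint 8: a - d = -1, and every other listed constraint is also met.

Satisfiable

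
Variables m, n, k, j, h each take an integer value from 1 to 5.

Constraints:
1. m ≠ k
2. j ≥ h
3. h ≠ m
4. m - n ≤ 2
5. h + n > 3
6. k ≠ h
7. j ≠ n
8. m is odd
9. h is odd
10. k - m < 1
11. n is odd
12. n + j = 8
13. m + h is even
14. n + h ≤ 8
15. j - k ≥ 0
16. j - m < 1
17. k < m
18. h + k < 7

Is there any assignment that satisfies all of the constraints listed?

The assignment m = 5, n = 5, k = 3, j = 3, h = 1 works:
  constraint 4 holds since m - n = 0.
  constraint 5 holds since h + n = 6.
The rest check out directly.

Satisfiable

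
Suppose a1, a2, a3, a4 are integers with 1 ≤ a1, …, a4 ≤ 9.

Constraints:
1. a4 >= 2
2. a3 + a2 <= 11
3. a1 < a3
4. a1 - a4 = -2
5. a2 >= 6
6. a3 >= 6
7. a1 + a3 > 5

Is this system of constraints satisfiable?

From constraint 6: a3 ≥ 6. From constraint 5: a2 ≥ 6. Hence a3 + a2 ≥ 12. But constraint 2 requires a3 + a2 ≤ 11, and 11 < 12. Contradiction.

Unsatisfiable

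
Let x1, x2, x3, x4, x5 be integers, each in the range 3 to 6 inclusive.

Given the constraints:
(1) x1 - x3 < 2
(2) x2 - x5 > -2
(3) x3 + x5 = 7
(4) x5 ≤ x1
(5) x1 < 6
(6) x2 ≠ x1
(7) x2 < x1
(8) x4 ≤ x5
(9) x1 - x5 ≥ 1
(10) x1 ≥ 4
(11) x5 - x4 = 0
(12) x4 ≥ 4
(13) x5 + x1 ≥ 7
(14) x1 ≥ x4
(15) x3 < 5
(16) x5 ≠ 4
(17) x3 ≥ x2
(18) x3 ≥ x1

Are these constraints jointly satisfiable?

From constraints 10 and 18: x3 ≥ x1 ≥ 4. From constraints 8 and 12: x5 ≥ x4 ≥ 4. Hence x3 + x5 ≥ 8. But constraint 3 requires x3 + x5 = 7, and 7 < 8. Contradiction.

Unsatisfiable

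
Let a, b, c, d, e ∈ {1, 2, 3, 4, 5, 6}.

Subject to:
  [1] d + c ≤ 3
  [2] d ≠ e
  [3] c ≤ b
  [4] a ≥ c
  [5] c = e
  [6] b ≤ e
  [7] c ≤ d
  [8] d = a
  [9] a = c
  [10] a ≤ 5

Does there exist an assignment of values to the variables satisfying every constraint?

From constraints 5, 8, and 9, d = a = c = e, so d = e. But constraint 2 says d ≠ e. Contradiction.

Unsatisfiable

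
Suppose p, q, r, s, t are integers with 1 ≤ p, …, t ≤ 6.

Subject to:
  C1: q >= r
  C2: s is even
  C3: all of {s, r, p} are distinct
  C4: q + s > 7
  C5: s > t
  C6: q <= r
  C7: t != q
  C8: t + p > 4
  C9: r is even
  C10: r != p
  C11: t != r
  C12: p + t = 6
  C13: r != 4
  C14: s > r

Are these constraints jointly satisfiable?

Setting (p, q, r, s, t) = (3, 2, 2, 6, 3) satisfies everything: constraint 4: q + s = 8; constraint 8: t + p = 6, and the others follow.

Satisfiable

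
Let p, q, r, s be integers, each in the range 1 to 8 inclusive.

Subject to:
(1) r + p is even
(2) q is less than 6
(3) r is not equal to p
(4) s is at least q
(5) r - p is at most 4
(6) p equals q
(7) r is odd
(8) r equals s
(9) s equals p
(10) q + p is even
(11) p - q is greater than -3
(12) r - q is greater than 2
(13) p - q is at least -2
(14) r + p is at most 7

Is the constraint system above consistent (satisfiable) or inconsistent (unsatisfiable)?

From constraints 8 and 9, r = s = p, so r = p. But constraint 3 says r ≠ p. Contradiction.

Unsatisfiable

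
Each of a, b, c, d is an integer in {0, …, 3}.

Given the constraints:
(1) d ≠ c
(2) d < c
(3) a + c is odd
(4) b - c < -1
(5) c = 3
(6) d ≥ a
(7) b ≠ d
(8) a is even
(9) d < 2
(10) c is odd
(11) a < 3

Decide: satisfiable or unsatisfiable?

Satisfiable

Try a = 0, b = 1, c = 3, d = 0.
Check constraint 3: a + c = 3 is odd; constraint 4: b - c = -2. The remaining constraints are straightforward to verify.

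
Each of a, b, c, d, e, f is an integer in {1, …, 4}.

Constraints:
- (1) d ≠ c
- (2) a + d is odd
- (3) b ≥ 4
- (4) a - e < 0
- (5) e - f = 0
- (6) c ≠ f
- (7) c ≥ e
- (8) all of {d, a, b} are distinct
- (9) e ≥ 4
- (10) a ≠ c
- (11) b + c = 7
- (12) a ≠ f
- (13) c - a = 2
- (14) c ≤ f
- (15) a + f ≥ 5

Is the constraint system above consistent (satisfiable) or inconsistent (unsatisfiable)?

Unsatisfiable

From constraint 3: b ≥ 4. From constraints 7 and 9: c ≥ e ≥ 4. Hence b + c ≥ 8. But constraint 11 requires b + c = 7, and 7 < 8. Contradiction.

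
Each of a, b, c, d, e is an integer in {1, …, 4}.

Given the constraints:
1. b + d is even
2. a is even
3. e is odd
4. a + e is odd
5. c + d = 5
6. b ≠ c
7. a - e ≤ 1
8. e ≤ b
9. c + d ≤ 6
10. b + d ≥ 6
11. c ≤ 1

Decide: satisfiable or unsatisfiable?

One satisfying assignment is a = 4, b = 4, c = 1, d = 4, e = 3.
For the less obvious constraints — constraint 5: c + d = 5; constraint 7: a - e = 1 — and the others hold by inspection.

Satisfiable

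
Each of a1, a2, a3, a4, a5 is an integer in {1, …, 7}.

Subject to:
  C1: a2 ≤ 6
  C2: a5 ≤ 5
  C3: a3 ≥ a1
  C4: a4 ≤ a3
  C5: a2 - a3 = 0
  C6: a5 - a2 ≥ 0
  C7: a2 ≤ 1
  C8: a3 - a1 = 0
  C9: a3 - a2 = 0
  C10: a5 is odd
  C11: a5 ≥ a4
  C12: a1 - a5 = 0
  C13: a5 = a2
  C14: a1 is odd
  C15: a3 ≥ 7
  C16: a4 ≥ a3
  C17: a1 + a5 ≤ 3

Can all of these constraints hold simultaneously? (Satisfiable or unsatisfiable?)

Unsatisfiable

From constraints 15 and 16: a4 ≥ a3 and a3 ≥ 7, so a4 ≥ 7. From constraints 2 and 11: a4 ≤ a5 and a5 ≤ 5, so a4 ≤ 5. But 5 < 7, so no value of a4 works.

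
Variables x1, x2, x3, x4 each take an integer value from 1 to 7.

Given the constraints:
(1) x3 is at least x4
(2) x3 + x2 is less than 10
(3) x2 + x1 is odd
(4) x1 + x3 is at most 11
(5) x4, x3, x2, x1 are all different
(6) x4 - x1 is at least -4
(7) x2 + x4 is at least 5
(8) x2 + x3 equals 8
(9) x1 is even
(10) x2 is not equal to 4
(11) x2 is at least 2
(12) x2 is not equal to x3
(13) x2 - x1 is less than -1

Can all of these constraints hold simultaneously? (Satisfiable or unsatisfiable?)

Setting (x1, x2, x3, x4) = (6, 3, 5, 2) satisfies everything: constraint 2: x3 + x2 = 8; constraint 4: x1 + x3 = 11; constraint 6: x4 - x1 = -4, and the others follow.

Satisfiable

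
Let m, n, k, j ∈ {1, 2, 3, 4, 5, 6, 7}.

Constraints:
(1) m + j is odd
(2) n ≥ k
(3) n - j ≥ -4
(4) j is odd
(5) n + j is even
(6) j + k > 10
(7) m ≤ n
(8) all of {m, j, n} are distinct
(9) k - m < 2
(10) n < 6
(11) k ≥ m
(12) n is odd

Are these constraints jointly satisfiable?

Satisfiable

The assignment m = 4, n = 5, k = 4, j = 7 works:
  constraint 3 holds since n - j = -2.
  constraint 6 holds since j + k = 11.
  constraint 9 holds since k - m = 0.
The rest check out directly.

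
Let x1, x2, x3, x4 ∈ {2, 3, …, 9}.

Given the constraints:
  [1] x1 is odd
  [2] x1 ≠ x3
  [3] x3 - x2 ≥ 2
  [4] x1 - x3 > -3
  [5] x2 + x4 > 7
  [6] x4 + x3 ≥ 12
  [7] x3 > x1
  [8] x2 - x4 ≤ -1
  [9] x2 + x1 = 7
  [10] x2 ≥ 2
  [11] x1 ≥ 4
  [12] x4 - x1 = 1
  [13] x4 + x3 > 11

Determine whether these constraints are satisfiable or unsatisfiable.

Satisfiable

The assignment x1 = 5, x2 = 2, x3 = 6, x4 = 6 works:
  constraint 3 holds since x3 - x2 = 4.
  constraint 4 holds since x1 - x3 = -1.
The rest check out directly.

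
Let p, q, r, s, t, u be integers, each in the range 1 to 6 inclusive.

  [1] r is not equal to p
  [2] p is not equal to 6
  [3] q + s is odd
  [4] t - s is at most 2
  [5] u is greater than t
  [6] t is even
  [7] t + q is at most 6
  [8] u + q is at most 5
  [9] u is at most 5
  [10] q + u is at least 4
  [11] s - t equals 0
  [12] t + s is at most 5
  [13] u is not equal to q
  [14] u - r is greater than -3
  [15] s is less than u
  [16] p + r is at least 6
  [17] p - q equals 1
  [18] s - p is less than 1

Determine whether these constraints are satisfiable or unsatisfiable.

Try p = 2, q = 1, r = 4, s = 2, t = 2, u = 4.
Check constraint 4: t - s = 0; constraint 7: t + q = 3; constraint 8: u + q = 5. The remaining constraints are straightforward to verify.

Satisfiable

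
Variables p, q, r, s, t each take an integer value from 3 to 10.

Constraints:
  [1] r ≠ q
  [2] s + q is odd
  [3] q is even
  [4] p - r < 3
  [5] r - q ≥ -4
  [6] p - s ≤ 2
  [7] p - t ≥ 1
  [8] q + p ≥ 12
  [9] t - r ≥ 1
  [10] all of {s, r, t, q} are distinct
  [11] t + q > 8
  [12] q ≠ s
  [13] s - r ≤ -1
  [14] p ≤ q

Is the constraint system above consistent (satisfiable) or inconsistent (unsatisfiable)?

Unsatisfiable

Constraints 6, 7, 9, and 13 give s − p ≥ -2, p − t ≥ 1, t − r ≥ 1, r − s ≥ 1.
Adding all 4 inequalities: the left sides telescope to 0, and the right sides sum to (-2) + 1 + 1 + 1 = 1. So 0 ≥ 1, which is false.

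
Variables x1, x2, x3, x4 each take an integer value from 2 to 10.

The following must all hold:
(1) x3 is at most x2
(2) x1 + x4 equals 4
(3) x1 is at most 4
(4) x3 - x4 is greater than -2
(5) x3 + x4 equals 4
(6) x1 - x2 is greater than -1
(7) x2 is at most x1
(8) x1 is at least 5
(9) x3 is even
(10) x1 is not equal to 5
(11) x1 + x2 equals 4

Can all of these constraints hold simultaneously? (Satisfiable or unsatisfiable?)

Unsatisfiable

From constraint 8: x1 ≥ 5. From constraint 3: x1 ≤ 4. But 4 < 5, so no value of x1 works.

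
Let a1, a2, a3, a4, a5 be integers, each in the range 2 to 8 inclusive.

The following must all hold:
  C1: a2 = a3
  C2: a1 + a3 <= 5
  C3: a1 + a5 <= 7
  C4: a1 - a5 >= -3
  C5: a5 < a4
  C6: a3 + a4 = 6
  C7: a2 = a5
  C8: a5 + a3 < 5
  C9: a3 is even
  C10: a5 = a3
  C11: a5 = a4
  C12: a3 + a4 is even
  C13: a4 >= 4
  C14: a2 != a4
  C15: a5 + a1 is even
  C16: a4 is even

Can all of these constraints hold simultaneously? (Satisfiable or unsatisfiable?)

From constraints 7 and 11, a2 = a5 = a4, so a2 = a4. But constraint 14 says a2 ≠ a4. Contradiction.

Unsatisfiable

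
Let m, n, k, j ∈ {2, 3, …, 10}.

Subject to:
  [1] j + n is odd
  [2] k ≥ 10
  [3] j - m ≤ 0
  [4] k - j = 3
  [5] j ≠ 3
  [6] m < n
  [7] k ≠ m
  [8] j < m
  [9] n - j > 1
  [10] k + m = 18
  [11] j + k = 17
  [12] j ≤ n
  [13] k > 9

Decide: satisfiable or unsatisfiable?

Setting (m, n, k, j) = (8, 10, 10, 7) satisfies everything: constraint 3: j - m = -1; constraint 4: k - j = 3; constraint 9: n - j = 3, and the others follow.

Satisfiable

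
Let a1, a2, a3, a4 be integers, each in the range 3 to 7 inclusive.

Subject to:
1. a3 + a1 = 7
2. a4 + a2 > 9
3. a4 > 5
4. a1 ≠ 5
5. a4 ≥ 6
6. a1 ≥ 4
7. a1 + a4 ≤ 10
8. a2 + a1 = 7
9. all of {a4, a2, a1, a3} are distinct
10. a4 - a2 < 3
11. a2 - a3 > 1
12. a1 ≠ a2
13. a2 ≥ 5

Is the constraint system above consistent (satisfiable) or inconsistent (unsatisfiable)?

Unsatisfiable

From constraint 13: a2 ≥ 5. From constraint 6: a1 ≥ 4. Hence a2 + a1 ≥ 9. But constraint 8 requires a2 + a1 = 7, and 7 < 9. Contradiction.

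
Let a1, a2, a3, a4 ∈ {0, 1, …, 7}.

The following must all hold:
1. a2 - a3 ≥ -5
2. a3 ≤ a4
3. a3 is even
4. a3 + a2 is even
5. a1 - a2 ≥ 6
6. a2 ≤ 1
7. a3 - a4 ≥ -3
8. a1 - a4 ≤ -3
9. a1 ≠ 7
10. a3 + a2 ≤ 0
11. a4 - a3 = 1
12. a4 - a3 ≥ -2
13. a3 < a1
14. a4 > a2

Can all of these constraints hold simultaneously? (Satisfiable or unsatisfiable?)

Constraints 1, 5, 7, and 8 give a1 − a2 ≥ 6, a2 − a3 ≥ -5, a3 − a4 ≥ -3, a4 − a1 ≥ 3.
Adding all 4 inequalities: the left sides telescope to 0, and the right sides sum to 6 + (-5) + (-3) + 3 = 1. So 0 ≥ 1, which is false.

Unsatisfiable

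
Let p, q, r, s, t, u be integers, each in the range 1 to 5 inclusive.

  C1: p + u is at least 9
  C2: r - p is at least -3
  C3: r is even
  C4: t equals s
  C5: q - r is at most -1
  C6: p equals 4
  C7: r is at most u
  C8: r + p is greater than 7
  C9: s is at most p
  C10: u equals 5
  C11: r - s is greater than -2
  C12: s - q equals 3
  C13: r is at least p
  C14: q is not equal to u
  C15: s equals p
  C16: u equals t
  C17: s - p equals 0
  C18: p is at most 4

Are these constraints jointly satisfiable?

Constraint 10 fixes u = 5 and constraint 6 fixes p = 4. Constraints 4, 15, and 16 give u = t = s = p, so u = p. But 5 ≠ 4 — contradiction.

Unsatisfiable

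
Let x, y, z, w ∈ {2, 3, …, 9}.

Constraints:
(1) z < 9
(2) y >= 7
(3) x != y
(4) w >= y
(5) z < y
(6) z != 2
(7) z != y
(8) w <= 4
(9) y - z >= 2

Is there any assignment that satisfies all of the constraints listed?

From constraints 2 and 4: w ≥ y and y ≥ 7, so w ≥ 7. From constraint 8: w ≤ 4. But 4 < 7, so no value of w works.

Unsatisfiable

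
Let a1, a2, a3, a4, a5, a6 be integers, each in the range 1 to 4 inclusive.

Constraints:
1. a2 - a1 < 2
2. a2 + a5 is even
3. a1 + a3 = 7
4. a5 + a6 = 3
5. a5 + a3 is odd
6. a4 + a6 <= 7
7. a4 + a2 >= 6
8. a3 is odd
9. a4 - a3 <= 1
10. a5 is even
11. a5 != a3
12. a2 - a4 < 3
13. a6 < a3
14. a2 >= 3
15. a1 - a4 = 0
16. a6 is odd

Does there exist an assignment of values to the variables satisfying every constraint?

The assignment a1 = 4, a2 = 4, a3 = 3, a4 = 4, a5 = 2, a6 = 1 works:
  constraint 1 holds since a2 - a1 = 0.
  constraint 3 holds since a1 + a3 = 7.
The rest check out directly.

Satisfiable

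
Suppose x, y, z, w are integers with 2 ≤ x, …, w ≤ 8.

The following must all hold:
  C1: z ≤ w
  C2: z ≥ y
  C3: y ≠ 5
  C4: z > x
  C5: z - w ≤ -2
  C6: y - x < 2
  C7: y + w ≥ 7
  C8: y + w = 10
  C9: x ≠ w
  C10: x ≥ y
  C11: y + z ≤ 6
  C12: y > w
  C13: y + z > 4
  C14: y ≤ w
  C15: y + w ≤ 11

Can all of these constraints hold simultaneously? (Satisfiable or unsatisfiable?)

Unsatisfiable

Constraints 1, 4, 10, and 12 give z ≤ w, w < y, y ≤ x, x < z. Chaining: z ≤ w < y ≤ x < z, which forces z < z — impossible.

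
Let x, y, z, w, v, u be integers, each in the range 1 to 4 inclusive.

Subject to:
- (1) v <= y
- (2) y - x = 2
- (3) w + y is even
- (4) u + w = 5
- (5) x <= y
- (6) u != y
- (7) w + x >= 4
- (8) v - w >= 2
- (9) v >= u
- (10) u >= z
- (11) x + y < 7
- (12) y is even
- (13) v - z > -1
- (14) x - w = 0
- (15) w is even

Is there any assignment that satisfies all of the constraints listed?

Satisfiable

One satisfying assignment is x = 2, y = 4, z = 3, w = 2, v = 4, u = 3.
For the less obvious constraints — constraint 2: y - x = 2; constraint 4: u + w = 5; constraint 7: w + x = 4 — and the others hold by inspection.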